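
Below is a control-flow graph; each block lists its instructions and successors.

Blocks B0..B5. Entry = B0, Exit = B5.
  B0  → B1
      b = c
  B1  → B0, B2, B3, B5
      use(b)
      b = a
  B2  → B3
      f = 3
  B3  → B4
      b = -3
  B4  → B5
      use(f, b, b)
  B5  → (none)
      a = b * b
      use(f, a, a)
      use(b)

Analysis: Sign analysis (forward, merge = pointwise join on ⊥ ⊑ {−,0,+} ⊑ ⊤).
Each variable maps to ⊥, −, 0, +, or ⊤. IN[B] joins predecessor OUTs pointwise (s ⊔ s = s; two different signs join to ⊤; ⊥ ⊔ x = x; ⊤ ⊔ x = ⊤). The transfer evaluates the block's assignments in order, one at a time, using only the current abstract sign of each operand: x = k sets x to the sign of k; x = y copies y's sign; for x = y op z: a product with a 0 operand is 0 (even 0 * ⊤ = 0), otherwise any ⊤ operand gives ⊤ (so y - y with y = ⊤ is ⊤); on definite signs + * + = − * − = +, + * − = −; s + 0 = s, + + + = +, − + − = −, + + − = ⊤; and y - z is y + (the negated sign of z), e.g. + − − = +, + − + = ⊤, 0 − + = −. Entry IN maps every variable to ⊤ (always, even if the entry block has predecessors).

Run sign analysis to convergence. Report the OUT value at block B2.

Answer: {a: ⊤, b: ⊤, c: ⊤, d: ⊤, e: ⊤, f: +}

Working:
Fixpoint table:
  B0:  IN=(all ⊤)  OUT=(all ⊤)
  B1:  IN=(all ⊤)  OUT=(all ⊤)
  B2:  IN=(all ⊤)  OUT={f:+; rest ⊤}
  B3:  IN=(all ⊤)  OUT={b:-; rest ⊤}
  B4:  IN={b:-; rest ⊤}  OUT={b:-; rest ⊤}
  B5:  IN=(all ⊤)  OUT=(all ⊤)

Merge at B2: IN[B2] = OUT[B1] = {a: ⊤, b: ⊤, c: ⊤, d: ⊤, e: ⊤, f: ⊤}
Applying B2's transfer function to that IN value gives OUT[B2] (row B2 above).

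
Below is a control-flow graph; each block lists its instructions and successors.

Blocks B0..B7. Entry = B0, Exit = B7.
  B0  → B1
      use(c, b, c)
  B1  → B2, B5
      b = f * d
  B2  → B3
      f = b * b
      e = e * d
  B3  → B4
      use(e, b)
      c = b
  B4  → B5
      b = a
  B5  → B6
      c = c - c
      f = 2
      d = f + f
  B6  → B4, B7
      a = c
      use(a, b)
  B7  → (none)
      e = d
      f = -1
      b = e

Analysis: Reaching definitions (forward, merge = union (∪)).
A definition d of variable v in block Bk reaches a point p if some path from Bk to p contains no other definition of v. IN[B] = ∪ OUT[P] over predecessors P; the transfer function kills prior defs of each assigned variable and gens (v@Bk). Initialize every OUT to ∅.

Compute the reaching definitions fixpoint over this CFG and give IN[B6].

Answer: {a@B6, b@B1, b@B4, c@B5, d@B5, e@B2, f@B5}

Derivation:
Converged values:
  B0: | IN={} | OUT={}
  B1: | IN={} | OUT={b@B1}
  B2: | IN={b@B1} | OUT={b@B1, e@B2, f@B2}
  B3: | IN={b@B1, e@B2, f@B2} | OUT={b@B1, c@B3, e@B2, f@B2}
  B4: | IN={a@B6, b@B1, b@B4, c@B3, c@B5, d@B5, e@B2, f@B2, f@B5} | OUT={a@B6, b@B4, c@B3, c@B5, d@B5, e@B2, f@B2, f@B5}
  B5: | IN={a@B6, b@B1, b@B4, c@B3, c@B5, d@B5, e@B2, f@B2, f@B5} | OUT={a@B6, b@B1, b@B4, c@B5, d@B5, e@B2, f@B5}
  B6: | IN={a@B6, b@B1, b@B4, c@B5, d@B5, e@B2, f@B5} | OUT={a@B6, b@B1, b@B4, c@B5, d@B5, e@B2, f@B5}
  B7: | IN={a@B6, b@B1, b@B4, c@B5, d@B5, e@B2, f@B5} | OUT={a@B6, b@B7, c@B5, d@B5, e@B7, f@B7}

Merge at B6: IN[B6] = OUT[B5] = {a@B6, b@B1, b@B4, c@B5, d@B5, e@B2, f@B5}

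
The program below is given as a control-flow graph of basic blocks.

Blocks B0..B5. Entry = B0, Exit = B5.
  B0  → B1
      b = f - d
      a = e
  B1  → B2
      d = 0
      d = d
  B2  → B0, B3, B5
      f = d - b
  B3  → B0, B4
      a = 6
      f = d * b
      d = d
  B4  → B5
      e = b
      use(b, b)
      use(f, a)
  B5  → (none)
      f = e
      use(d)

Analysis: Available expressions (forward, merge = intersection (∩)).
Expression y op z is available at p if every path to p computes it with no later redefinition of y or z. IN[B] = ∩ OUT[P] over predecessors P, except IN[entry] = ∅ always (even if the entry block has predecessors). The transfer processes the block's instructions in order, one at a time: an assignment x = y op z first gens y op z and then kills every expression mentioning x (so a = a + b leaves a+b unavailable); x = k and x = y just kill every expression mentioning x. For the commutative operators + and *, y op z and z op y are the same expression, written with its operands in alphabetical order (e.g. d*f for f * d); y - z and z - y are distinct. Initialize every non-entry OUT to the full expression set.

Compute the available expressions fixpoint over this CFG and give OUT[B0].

Answer: {f-d}

Derivation:
Per-block solution:
  B0: | IN={} | OUT={f-d}
  B1: | IN={f-d} | OUT={}
  B2: | IN={} | OUT={d-b}
  B3: | IN={d-b} | OUT={}
  B4: | IN={} | OUT={}
  B5: | IN={} | OUT={}

Merge at B0 (entry node, so the boundary value {} is joined with the incoming edge(s)): IN[B0] = {} ∩ OUT[B2] ∩ OUT[B3] = {}
Applying B0's transfer function to that IN value gives OUT[B0] (row B0 above).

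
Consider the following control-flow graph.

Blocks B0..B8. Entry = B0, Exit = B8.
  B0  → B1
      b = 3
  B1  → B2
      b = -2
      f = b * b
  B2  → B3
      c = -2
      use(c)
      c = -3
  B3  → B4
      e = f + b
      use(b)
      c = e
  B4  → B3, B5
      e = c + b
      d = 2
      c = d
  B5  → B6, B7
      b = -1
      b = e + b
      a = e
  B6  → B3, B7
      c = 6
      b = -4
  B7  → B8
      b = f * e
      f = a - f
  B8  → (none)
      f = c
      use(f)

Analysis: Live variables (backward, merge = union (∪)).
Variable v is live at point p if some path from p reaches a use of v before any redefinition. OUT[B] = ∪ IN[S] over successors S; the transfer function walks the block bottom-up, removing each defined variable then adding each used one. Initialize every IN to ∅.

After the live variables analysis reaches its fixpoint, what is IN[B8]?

Fixpoint table:
  B0:   IN={}   OUT={}
  B1:   IN={}   OUT={b, f}
  B2:   IN={b, f}   OUT={b, f}
  B3:   IN={b, f}   OUT={b, c, f}
  B4:   IN={b, c, f}   OUT={b, c, e, f}
  B5:   IN={c, e, f}   OUT={a, c, e, f}
  B6:   IN={a, e, f}   OUT={a, b, c, e, f}
  B7:   IN={a, c, e, f}   OUT={c}
  B8:   IN={c}   OUT={}

B8 is the boundary node: OUT[B8] = {}
Applying B8's transfer function to that OUT value gives IN[B8] (row B8 above).

Answer: {c}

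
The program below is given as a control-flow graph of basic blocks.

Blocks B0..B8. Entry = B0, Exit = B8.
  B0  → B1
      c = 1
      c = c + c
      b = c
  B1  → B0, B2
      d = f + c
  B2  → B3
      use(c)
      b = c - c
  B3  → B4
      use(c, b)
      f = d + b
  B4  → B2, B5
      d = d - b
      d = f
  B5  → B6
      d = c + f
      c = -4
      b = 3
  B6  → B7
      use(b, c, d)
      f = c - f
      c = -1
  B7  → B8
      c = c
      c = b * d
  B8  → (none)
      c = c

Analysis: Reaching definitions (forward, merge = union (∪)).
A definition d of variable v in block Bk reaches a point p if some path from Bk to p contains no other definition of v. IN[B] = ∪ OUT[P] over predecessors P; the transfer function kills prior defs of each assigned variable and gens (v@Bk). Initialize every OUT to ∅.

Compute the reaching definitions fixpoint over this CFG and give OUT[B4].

Answer: {b@B2, c@B0, d@B4, f@B3}

Working:
Per-block solution:
  B0: | IN={b@B0, c@B0, d@B1} | OUT={b@B0, c@B0, d@B1}
  B1: | IN={b@B0, c@B0, d@B1} | OUT={b@B0, c@B0, d@B1}
  B2: | IN={b@B0, b@B2, c@B0, d@B1, d@B4, f@B3} | OUT={b@B2, c@B0, d@B1, d@B4, f@B3}
  B3: | IN={b@B2, c@B0, d@B1, d@B4, f@B3} | OUT={b@B2, c@B0, d@B1, d@B4, f@B3}
  B4: | IN={b@B2, c@B0, d@B1, d@B4, f@B3} | OUT={b@B2, c@B0, d@B4, f@B3}
  B5: | IN={b@B2, c@B0, d@B4, f@B3} | OUT={b@B5, c@B5, d@B5, f@B3}
  B6: | IN={b@B5, c@B5, d@B5, f@B3} | OUT={b@B5, c@B6, d@B5, f@B6}
  B7: | IN={b@B5, c@B6, d@B5, f@B6} | OUT={b@B5, c@B7, d@B5, f@B6}
  B8: | IN={b@B5, c@B7, d@B5, f@B6} | OUT={b@B5, c@B8, d@B5, f@B6}

Merge at B4: IN[B4] = OUT[B3] = {b@B2, c@B0, d@B1, d@B4, f@B3}
Applying B4's transfer function to that IN value gives OUT[B4] (row B4 above).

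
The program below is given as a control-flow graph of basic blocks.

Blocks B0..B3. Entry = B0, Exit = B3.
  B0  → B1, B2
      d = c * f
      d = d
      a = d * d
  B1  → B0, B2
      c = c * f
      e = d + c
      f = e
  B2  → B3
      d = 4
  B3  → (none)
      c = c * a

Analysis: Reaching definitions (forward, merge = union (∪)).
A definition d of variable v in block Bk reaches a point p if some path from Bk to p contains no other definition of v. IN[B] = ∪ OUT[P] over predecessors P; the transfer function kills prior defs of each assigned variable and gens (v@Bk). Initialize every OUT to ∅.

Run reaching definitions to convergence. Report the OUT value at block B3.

Converged values:
  B0:  IN={a@B0, c@B1, d@B0, e@B1, f@B1}  OUT={a@B0, c@B1, d@B0, e@B1, f@B1}
  B1:  IN={a@B0, c@B1, d@B0, e@B1, f@B1}  OUT={a@B0, c@B1, d@B0, e@B1, f@B1}
  B2:  IN={a@B0, c@B1, d@B0, e@B1, f@B1}  OUT={a@B0, c@B1, d@B2, e@B1, f@B1}
  B3:  IN={a@B0, c@B1, d@B2, e@B1, f@B1}  OUT={a@B0, c@B3, d@B2, e@B1, f@B1}

Merge at B3: IN[B3] = OUT[B2] = {a@B0, c@B1, d@B2, e@B1, f@B1}
Applying B3's transfer function to that IN value gives OUT[B3] (row B3 above).

Answer: {a@B0, c@B3, d@B2, e@B1, f@B1}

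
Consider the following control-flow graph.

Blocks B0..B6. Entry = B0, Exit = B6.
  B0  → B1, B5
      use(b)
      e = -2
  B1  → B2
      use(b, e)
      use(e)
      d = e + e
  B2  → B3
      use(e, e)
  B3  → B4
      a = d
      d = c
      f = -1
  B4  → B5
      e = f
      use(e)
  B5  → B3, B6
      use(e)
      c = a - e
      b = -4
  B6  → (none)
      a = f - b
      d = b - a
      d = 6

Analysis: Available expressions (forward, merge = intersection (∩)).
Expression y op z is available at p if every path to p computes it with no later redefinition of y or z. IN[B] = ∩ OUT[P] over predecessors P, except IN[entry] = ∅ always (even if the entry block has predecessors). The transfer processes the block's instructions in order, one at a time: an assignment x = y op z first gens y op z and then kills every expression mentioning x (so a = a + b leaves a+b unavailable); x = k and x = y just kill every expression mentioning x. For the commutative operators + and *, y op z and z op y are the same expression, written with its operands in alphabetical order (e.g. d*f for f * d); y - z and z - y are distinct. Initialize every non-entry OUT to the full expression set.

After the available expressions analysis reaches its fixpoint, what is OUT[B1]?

Fixpoint table:
  B0:   IN={}   OUT={}
  B1:   IN={}   OUT={e+e}
  B2:   IN={e+e}   OUT={e+e}
  B3:   IN={}   OUT={}
  B4:   IN={}   OUT={}
  B5:   IN={}   OUT={a-e}
  B6:   IN={a-e}   OUT={b-a, f-b}

Merge at B1: IN[B1] = OUT[B0] = {}
Applying B1's transfer function to that IN value gives OUT[B1] (row B1 above).

Answer: {e+e}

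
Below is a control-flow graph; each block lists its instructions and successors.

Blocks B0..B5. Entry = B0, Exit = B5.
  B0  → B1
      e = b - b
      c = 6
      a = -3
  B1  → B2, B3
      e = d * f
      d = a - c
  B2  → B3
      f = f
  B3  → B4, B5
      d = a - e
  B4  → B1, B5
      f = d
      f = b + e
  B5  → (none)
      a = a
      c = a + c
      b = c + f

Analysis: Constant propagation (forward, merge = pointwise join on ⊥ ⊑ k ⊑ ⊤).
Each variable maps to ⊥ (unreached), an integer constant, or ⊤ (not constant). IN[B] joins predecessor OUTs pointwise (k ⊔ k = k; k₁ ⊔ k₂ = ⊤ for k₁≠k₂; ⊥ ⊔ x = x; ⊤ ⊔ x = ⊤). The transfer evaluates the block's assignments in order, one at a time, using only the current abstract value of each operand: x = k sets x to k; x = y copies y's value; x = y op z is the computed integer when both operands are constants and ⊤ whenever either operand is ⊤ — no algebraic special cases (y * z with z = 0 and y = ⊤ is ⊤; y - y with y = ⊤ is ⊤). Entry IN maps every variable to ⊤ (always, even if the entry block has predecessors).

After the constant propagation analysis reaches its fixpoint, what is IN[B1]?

Answer: {a: -3, b: ⊤, c: 6, d: ⊤, e: ⊤, f: ⊤}

Working:
Per-block solution:
  B0: | IN=(all ⊤) | OUT={a:-3, c:6; rest ⊤}
  B1: | IN={a:-3, c:6; rest ⊤} | OUT={a:-3, c:6, d:-9; rest ⊤}
  B2: | IN={a:-3, c:6, d:-9; rest ⊤} | OUT={a:-3, c:6, d:-9; rest ⊤}
  B3: | IN={a:-3, c:6, d:-9; rest ⊤} | OUT={a:-3, c:6; rest ⊤}
  B4: | IN={a:-3, c:6; rest ⊤} | OUT={a:-3, c:6; rest ⊤}
  B5: | IN={a:-3, c:6; rest ⊤} | OUT={a:-3, c:3; rest ⊤}

Merge at B1: IN[B1] = OUT[B0] ⊔ OUT[B4] = {a: -3, b: ⊤, c: 6, d: ⊤, e: ⊤, f: ⊤}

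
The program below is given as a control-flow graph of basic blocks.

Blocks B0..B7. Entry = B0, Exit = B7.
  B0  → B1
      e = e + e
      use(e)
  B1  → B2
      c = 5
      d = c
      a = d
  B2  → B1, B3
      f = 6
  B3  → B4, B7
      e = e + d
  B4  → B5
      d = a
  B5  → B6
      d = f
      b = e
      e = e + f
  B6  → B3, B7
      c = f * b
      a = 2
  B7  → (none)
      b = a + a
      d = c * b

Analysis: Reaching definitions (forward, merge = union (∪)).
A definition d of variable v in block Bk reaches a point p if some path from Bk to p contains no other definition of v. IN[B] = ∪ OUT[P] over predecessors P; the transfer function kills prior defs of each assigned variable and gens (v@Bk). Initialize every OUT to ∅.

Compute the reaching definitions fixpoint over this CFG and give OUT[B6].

Answer: {a@B6, b@B5, c@B6, d@B5, e@B5, f@B2}

Trace:
Per-block solution:
  B0:   IN={}   OUT={e@B0}
  B1:   IN={a@B1, c@B1, d@B1, e@B0, f@B2}   OUT={a@B1, c@B1, d@B1, e@B0, f@B2}
  B2:   IN={a@B1, c@B1, d@B1, e@B0, f@B2}   OUT={a@B1, c@B1, d@B1, e@B0, f@B2}
  B3:   IN={a@B1, a@B6, b@B5, c@B1, c@B6, d@B1, d@B5, e@B0, e@B5, f@B2}   OUT={a@B1, a@B6, b@B5, c@B1, c@B6, d@B1, d@B5, e@B3, f@B2}
  B4:   IN={a@B1, a@B6, b@B5, c@B1, c@B6, d@B1, d@B5, e@B3, f@B2}   OUT={a@B1, a@B6, b@B5, c@B1, c@B6, d@B4, e@B3, f@B2}
  B5:   IN={a@B1, a@B6, b@B5, c@B1, c@B6, d@B4, e@B3, f@B2}   OUT={a@B1, a@B6, b@B5, c@B1, c@B6, d@B5, e@B5, f@B2}
  B6:   IN={a@B1, a@B6, b@B5, c@B1, c@B6, d@B5, e@B5, f@B2}   OUT={a@B6, b@B5, c@B6, d@B5, e@B5, f@B2}
  B7:   IN={a@B1, a@B6, b@B5, c@B1, c@B6, d@B1, d@B5, e@B3, e@B5, f@B2}   OUT={a@B1, a@B6, b@B7, c@B1, c@B6, d@B7, e@B3, e@B5, f@B2}

Merge at B6: IN[B6] = OUT[B5] = {a@B1, a@B6, b@B5, c@B1, c@B6, d@B5, e@B5, f@B2}
Applying B6's transfer function to that IN value gives OUT[B6] (row B6 above).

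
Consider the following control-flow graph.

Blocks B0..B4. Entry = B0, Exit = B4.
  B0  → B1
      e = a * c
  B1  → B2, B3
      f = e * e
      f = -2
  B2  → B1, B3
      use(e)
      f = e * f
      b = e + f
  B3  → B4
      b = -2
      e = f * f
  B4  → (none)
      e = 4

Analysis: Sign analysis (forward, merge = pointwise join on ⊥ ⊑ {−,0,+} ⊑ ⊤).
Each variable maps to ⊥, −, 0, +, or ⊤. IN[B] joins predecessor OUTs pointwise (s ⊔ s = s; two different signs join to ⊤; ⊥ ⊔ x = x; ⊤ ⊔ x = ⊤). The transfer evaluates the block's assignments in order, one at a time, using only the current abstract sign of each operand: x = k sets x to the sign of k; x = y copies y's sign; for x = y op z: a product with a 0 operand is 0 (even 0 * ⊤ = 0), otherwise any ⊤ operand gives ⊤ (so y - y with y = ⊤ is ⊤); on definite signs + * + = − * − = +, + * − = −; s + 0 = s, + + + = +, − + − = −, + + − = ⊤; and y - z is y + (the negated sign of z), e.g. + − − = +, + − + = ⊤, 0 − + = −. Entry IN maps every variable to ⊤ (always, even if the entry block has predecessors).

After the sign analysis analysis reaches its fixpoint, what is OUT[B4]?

Answer: {a: ⊤, b: -, c: ⊤, d: ⊤, e: +, f: ⊤}

Derivation:
Converged values:
  B0:   IN=(all ⊤)   OUT=(all ⊤)
  B1:   IN=(all ⊤)   OUT={f:-; rest ⊤}
  B2:   IN={f:-; rest ⊤}   OUT=(all ⊤)
  B3:   IN=(all ⊤)   OUT={b:-; rest ⊤}
  B4:   IN={b:-; rest ⊤}   OUT={b:-, e:+; rest ⊤}

Merge at B4: IN[B4] = OUT[B3] = {a: ⊤, b: -, c: ⊤, d: ⊤, e: ⊤, f: ⊤}
Applying B4's transfer function to that IN value gives OUT[B4] (row B4 above).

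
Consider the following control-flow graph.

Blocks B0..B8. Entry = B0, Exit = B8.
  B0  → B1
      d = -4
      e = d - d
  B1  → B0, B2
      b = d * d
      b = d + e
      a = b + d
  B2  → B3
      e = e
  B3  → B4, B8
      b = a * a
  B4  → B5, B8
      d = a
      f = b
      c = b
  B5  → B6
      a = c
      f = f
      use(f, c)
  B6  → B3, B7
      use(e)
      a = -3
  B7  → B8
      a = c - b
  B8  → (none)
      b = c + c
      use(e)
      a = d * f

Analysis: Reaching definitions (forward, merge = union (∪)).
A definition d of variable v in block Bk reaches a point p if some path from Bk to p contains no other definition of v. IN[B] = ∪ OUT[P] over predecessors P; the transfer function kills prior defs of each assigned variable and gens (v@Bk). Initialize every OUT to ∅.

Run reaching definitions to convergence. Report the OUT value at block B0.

Converged values:
  B0:   IN={a@B1, b@B1, d@B0, e@B0}   OUT={a@B1, b@B1, d@B0, e@B0}
  B1:   IN={a@B1, b@B1, d@B0, e@B0}   OUT={a@B1, b@B1, d@B0, e@B0}
  B2:   IN={a@B1, b@B1, d@B0, e@B0}   OUT={a@B1, b@B1, d@B0, e@B2}
  B3:   IN={a@B1, a@B6, b@B1, b@B3, c@B4, d@B0, d@B4, e@B2, f@B5}   OUT={a@B1, a@B6, b@B3, c@B4, d@B0, d@B4, e@B2, f@B5}
  B4:   IN={a@B1, a@B6, b@B3, c@B4, d@B0, d@B4, e@B2, f@B5}   OUT={a@B1, a@B6, b@B3, c@B4, d@B4, e@B2, f@B4}
  B5:   IN={a@B1, a@B6, b@B3, c@B4, d@B4, e@B2, f@B4}   OUT={a@B5, b@B3, c@B4, d@B4, e@B2, f@B5}
  B6:   IN={a@B5, b@B3, c@B4, d@B4, e@B2, f@B5}   OUT={a@B6, b@B3, c@B4, d@B4, e@B2, f@B5}
  B7:   IN={a@B6, b@B3, c@B4, d@B4, e@B2, f@B5}   OUT={a@B7, b@B3, c@B4, d@B4, e@B2, f@B5}
  B8:   IN={a@B1, a@B6, a@B7, b@B3, c@B4, d@B0, d@B4, e@B2, f@B4, f@B5}   OUT={a@B8, b@B8, c@B4, d@B0, d@B4, e@B2, f@B4, f@B5}

Merge at B0 (entry node, so the boundary value {} is joined with the incoming edge(s)): IN[B0] = {} ⊔ OUT[B1] = {a@B1, b@B1, d@B0, e@B0}
Applying B0's transfer function to that IN value gives OUT[B0] (row B0 above).

Answer: {a@B1, b@B1, d@B0, e@B0}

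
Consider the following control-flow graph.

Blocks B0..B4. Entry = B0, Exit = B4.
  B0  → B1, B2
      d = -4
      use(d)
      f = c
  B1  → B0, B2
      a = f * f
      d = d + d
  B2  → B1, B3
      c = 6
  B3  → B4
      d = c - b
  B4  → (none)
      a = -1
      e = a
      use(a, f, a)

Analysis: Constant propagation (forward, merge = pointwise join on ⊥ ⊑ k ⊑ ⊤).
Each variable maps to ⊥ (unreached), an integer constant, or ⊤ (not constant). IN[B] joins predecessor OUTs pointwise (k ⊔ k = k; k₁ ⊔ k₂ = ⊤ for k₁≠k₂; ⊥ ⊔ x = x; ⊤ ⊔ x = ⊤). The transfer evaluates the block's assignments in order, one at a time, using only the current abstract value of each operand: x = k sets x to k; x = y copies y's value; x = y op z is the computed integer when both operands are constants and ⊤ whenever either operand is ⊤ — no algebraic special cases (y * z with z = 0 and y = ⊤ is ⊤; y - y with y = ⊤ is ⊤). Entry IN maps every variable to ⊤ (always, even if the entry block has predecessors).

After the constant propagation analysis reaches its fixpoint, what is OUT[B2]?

Answer: {a: ⊤, b: ⊤, c: 6, d: ⊤, e: ⊤, f: ⊤}

Trace:
Converged values:
  B0: | IN=(all ⊤) | OUT={d:-4; rest ⊤}
  B1: | IN=(all ⊤) | OUT=(all ⊤)
  B2: | IN=(all ⊤) | OUT={c:6; rest ⊤}
  B3: | IN={c:6; rest ⊤} | OUT={c:6; rest ⊤}
  B4: | IN={c:6; rest ⊤} | OUT={a:-1, c:6, e:-1; rest ⊤}

Merge at B2: IN[B2] = OUT[B0] ⊔ OUT[B1] = {a: ⊤, b: ⊤, c: ⊤, d: ⊤, e: ⊤, f: ⊤}
Applying B2's transfer function to that IN value gives OUT[B2] (row B2 above).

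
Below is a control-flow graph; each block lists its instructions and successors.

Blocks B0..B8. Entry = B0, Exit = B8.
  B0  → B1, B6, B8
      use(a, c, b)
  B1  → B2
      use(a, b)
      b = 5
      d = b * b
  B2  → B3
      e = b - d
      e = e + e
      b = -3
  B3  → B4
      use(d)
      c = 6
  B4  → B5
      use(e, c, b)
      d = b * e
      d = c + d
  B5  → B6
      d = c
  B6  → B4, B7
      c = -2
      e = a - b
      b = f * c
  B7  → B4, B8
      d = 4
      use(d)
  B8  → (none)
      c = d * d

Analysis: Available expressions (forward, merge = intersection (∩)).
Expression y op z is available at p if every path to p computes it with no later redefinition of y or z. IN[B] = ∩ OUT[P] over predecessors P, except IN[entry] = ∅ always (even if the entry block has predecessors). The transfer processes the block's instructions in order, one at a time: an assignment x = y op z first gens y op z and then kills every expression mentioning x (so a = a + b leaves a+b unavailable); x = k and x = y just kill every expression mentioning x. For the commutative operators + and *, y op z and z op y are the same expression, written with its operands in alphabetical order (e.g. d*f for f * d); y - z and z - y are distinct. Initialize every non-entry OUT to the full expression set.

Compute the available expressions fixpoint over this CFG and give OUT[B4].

Converged values:
  B0: | IN={} | OUT={}
  B1: | IN={} | OUT={b*b}
  B2: | IN={b*b} | OUT={}
  B3: | IN={} | OUT={}
  B4: | IN={} | OUT={b*e}
  B5: | IN={b*e} | OUT={b*e}
  B6: | IN={} | OUT={c*f}
  B7: | IN={c*f} | OUT={c*f}
  B8: | IN={} | OUT={d*d}

Merge at B4: IN[B4] = OUT[B3] ∩ OUT[B6] ∩ OUT[B7] = {}
Applying B4's transfer function to that IN value gives OUT[B4] (row B4 above).

Answer: {b*e}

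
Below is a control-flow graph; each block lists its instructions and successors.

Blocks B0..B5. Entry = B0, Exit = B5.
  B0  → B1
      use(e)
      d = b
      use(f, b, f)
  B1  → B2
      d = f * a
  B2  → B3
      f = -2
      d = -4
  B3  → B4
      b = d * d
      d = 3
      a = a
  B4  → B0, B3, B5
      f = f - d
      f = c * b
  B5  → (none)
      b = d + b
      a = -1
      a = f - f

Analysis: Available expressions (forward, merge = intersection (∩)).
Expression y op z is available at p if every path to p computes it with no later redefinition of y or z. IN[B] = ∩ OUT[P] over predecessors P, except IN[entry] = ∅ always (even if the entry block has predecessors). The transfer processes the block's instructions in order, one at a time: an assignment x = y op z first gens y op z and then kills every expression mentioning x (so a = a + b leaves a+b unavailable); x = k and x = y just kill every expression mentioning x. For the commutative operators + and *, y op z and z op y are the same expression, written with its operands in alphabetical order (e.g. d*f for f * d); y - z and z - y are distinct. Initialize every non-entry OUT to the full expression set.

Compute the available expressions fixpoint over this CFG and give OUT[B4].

Answer: {b*c}

Trace:
Converged values:
  B0:  IN={}  OUT={}
  B1:  IN={}  OUT={a*f}
  B2:  IN={a*f}  OUT={}
  B3:  IN={}  OUT={}
  B4:  IN={}  OUT={b*c}
  B5:  IN={b*c}  OUT={f-f}

Merge at B4: IN[B4] = OUT[B3] = {}
Applying B4's transfer function to that IN value gives OUT[B4] (row B4 above).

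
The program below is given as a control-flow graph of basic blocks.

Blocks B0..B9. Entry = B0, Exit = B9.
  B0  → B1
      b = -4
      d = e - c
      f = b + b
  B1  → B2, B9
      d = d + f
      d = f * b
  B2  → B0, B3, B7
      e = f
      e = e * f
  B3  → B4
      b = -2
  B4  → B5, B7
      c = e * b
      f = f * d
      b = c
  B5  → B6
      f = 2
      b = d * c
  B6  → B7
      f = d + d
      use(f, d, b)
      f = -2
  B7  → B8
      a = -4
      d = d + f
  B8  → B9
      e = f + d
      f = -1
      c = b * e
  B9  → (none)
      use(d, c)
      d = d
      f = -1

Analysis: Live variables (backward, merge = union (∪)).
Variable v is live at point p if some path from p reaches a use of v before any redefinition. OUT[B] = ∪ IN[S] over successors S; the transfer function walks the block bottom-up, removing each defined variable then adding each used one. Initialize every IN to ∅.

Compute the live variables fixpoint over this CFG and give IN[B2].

Answer: {b, c, d, f}

Working:
Converged values:
  B0:   IN={c, e}   OUT={b, c, d, f}
  B1:   IN={b, c, d, f}   OUT={b, c, d, f}
  B2:   IN={b, c, d, f}   OUT={b, c, d, e, f}
  B3:   IN={d, e, f}   OUT={b, d, e, f}
  B4:   IN={b, d, e, f}   OUT={b, c, d, f}
  B5:   IN={c, d}   OUT={b, d}
  B6:   IN={b, d}   OUT={b, d, f}
  B7:   IN={b, d, f}   OUT={b, d, f}
  B8:   IN={b, d, f}   OUT={c, d}
  B9:   IN={c, d}   OUT={}

Merge at B2: OUT[B2] = IN[B0] ⊔ IN[B3] ⊔ IN[B7] = {b, c, d, e, f}
Applying B2's transfer function to that OUT value gives IN[B2] (row B2 above).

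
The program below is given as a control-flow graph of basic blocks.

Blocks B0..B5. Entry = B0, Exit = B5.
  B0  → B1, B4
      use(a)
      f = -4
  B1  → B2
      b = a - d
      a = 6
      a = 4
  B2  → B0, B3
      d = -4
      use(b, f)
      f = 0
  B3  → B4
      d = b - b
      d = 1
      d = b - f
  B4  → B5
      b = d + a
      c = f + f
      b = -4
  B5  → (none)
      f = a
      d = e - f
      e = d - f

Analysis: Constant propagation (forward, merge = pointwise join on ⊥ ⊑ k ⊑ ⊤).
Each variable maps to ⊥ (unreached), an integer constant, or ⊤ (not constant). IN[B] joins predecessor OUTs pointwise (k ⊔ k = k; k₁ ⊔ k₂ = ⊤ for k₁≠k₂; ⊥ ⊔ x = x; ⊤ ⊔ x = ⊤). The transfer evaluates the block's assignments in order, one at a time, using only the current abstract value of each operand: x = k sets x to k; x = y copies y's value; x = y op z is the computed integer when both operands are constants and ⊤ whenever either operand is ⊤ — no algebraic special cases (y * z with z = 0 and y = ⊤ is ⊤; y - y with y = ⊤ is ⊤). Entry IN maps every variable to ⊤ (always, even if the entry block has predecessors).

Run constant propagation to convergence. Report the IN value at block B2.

Answer: {a: 4, b: ⊤, c: ⊤, d: ⊤, e: ⊤, f: -4}

Trace:
Per-block solution:
  B0:   IN=(all ⊤)   OUT={f:-4; rest ⊤}
  B1:   IN={f:-4; rest ⊤}   OUT={a:4, f:-4; rest ⊤}
  B2:   IN={a:4, f:-4; rest ⊤}   OUT={a:4, d:-4, f:0; rest ⊤}
  B3:   IN={a:4, d:-4, f:0; rest ⊤}   OUT={a:4, f:0; rest ⊤}
  B4:   IN=(all ⊤)   OUT={b:-4; rest ⊤}
  B5:   IN={b:-4; rest ⊤}   OUT={b:-4; rest ⊤}

Merge at B2: IN[B2] = OUT[B1] = {a: 4, b: ⊤, c: ⊤, d: ⊤, e: ⊤, f: -4}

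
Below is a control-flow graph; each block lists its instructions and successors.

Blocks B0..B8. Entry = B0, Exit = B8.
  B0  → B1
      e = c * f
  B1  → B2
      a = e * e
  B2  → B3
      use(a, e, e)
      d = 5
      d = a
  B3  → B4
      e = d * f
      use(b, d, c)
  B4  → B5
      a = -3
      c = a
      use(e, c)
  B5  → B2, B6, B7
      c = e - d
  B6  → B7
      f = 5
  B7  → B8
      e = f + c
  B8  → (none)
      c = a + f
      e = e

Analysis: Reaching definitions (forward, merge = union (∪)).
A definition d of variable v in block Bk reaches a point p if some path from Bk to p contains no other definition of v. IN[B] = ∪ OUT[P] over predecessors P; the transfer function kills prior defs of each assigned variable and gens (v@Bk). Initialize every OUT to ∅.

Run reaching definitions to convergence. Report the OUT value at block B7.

Answer: {a@B4, c@B5, d@B2, e@B7, f@B6}

Derivation:
Converged values:
  B0:   IN={}   OUT={e@B0}
  B1:   IN={e@B0}   OUT={a@B1, e@B0}
  B2:   IN={a@B1, a@B4, c@B5, d@B2, e@B0, e@B3}   OUT={a@B1, a@B4, c@B5, d@B2, e@B0, e@B3}
  B3:   IN={a@B1, a@B4, c@B5, d@B2, e@B0, e@B3}   OUT={a@B1, a@B4, c@B5, d@B2, e@B3}
  B4:   IN={a@B1, a@B4, c@B5, d@B2, e@B3}   OUT={a@B4, c@B4, d@B2, e@B3}
  B5:   IN={a@B4, c@B4, d@B2, e@B3}   OUT={a@B4, c@B5, d@B2, e@B3}
  B6:   IN={a@B4, c@B5, d@B2, e@B3}   OUT={a@B4, c@B5, d@B2, e@B3, f@B6}
  B7:   IN={a@B4, c@B5, d@B2, e@B3, f@B6}   OUT={a@B4, c@B5, d@B2, e@B7, f@B6}
  B8:   IN={a@B4, c@B5, d@B2, e@B7, f@B6}   OUT={a@B4, c@B8, d@B2, e@B8, f@B6}

Merge at B7: IN[B7] = OUT[B5] ⊔ OUT[B6] = {a@B4, c@B5, d@B2, e@B3, f@B6}
Applying B7's transfer function to that IN value gives OUT[B7] (row B7 above).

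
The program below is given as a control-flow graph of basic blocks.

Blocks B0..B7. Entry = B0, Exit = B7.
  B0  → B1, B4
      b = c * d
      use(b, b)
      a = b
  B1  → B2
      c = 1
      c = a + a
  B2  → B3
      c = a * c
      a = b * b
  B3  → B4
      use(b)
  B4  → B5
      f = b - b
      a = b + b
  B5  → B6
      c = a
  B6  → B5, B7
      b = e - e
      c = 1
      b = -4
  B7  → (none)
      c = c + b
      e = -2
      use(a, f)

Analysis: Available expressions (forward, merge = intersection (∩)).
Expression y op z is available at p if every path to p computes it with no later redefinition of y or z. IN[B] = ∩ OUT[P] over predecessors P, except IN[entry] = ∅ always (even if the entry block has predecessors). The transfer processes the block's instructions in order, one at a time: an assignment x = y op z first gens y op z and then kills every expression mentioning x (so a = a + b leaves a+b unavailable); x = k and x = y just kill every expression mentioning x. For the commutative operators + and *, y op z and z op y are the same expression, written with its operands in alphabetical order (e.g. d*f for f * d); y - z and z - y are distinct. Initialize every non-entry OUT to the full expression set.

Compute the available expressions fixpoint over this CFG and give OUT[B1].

Answer: {a+a}

Working:
Fixpoint table:
  B0:  IN={}  OUT={c*d}
  B1:  IN={c*d}  OUT={a+a}
  B2:  IN={a+a}  OUT={b*b}
  B3:  IN={b*b}  OUT={b*b}
  B4:  IN={}  OUT={b+b, b-b}
  B5:  IN={}  OUT={}
  B6:  IN={}  OUT={e-e}
  B7:  IN={e-e}  OUT={}

Merge at B1: IN[B1] = OUT[B0] = {c*d}
Applying B1's transfer function to that IN value gives OUT[B1] (row B1 above).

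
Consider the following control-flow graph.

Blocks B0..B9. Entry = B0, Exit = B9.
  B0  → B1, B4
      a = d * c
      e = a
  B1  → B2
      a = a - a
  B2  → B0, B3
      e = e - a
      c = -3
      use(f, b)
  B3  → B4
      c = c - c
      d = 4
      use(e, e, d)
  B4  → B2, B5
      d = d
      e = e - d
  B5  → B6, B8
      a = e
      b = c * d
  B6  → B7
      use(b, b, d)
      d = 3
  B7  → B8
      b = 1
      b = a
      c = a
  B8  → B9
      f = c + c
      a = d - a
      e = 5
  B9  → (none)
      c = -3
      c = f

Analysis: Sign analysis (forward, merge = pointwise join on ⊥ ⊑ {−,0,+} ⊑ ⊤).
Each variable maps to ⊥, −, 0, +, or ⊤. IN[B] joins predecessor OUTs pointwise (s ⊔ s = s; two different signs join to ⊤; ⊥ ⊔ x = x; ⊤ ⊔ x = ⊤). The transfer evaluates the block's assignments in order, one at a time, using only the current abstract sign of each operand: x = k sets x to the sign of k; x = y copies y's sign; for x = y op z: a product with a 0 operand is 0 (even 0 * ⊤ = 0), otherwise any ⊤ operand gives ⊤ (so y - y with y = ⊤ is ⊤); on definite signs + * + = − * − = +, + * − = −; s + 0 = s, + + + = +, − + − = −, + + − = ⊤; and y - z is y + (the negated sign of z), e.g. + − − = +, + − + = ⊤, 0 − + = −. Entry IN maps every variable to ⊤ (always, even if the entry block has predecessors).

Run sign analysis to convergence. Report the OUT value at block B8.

Fixpoint table:
  B0:  IN=(all ⊤)  OUT=(all ⊤)
  B1:  IN=(all ⊤)  OUT=(all ⊤)
  B2:  IN=(all ⊤)  OUT={c:-; rest ⊤}
  B3:  IN={c:-; rest ⊤}  OUT={d:+; rest ⊤}
  B4:  IN=(all ⊤)  OUT=(all ⊤)
  B5:  IN=(all ⊤)  OUT=(all ⊤)
  B6:  IN=(all ⊤)  OUT={d:+; rest ⊤}
  B7:  IN={d:+; rest ⊤}  OUT={d:+; rest ⊤}
  B8:  IN=(all ⊤)  OUT={e:+; rest ⊤}
  B9:  IN={e:+; rest ⊤}  OUT={e:+; rest ⊤}

Merge at B8: IN[B8] = OUT[B5] ⊔ OUT[B7] = {a: ⊤, b: ⊤, c: ⊤, d: ⊤, e: ⊤, f: ⊤}
Applying B8's transfer function to that IN value gives OUT[B8] (row B8 above).

Answer: {a: ⊤, b: ⊤, c: ⊤, d: ⊤, e: +, f: ⊤}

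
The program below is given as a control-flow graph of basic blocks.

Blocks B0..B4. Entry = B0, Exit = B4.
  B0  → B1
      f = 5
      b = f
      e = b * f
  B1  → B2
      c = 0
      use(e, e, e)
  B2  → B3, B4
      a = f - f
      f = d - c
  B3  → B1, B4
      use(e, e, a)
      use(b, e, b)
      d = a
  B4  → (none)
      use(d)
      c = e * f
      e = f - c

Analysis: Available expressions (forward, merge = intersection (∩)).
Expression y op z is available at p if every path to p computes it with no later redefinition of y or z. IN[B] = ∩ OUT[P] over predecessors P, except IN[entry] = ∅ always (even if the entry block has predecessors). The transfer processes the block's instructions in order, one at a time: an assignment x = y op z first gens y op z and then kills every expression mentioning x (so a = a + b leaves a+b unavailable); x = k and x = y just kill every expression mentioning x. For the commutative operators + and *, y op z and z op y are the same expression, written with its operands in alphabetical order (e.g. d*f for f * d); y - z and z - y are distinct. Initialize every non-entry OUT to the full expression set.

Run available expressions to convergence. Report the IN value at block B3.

Fixpoint table:
  B0:  IN={}  OUT={b*f}
  B1:  IN={}  OUT={}
  B2:  IN={}  OUT={d-c}
  B3:  IN={d-c}  OUT={}
  B4:  IN={}  OUT={f-c}

Merge at B3: IN[B3] = OUT[B2] = {d-c}

Answer: {d-c}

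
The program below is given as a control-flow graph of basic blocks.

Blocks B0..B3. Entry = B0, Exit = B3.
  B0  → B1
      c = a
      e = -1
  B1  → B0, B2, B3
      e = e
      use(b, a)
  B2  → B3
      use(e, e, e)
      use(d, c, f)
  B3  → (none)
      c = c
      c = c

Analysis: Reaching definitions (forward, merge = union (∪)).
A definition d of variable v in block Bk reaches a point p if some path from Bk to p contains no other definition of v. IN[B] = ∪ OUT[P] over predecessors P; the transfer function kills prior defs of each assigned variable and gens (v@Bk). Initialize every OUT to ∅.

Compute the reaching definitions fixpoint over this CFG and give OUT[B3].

Answer: {c@B3, e@B1}

Derivation:
Converged values:
  B0:  IN={c@B0, e@B1}  OUT={c@B0, e@B0}
  B1:  IN={c@B0, e@B0}  OUT={c@B0, e@B1}
  B2:  IN={c@B0, e@B1}  OUT={c@B0, e@B1}
  B3:  IN={c@B0, e@B1}  OUT={c@B3, e@B1}

Merge at B3: IN[B3] = OUT[B1] ⊔ OUT[B2] = {c@B0, e@B1}
Applying B3's transfer function to that IN value gives OUT[B3] (row B3 above).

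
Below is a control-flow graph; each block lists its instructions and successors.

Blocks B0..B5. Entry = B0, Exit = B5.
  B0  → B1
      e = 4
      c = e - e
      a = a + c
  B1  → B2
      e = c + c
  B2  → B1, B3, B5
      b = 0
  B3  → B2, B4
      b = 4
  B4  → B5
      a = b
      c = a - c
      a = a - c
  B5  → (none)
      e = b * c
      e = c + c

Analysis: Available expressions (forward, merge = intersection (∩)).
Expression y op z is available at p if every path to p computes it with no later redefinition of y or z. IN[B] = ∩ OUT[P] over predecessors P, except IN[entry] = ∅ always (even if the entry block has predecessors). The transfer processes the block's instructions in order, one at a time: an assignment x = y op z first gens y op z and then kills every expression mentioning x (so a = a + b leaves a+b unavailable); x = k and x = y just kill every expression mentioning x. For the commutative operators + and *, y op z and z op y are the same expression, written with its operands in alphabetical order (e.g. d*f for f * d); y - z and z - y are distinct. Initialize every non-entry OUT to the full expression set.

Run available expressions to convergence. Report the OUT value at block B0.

Converged values:
  B0:   IN={}   OUT={e-e}
  B1:   IN={}   OUT={c+c}
  B2:   IN={c+c}   OUT={c+c}
  B3:   IN={c+c}   OUT={c+c}
  B4:   IN={c+c}   OUT={}
  B5:   IN={}   OUT={b*c, c+c}

B0 is the boundary node: IN[B0] = {}
Applying B0's transfer function to that IN value gives OUT[B0] (row B0 above).

Answer: {e-e}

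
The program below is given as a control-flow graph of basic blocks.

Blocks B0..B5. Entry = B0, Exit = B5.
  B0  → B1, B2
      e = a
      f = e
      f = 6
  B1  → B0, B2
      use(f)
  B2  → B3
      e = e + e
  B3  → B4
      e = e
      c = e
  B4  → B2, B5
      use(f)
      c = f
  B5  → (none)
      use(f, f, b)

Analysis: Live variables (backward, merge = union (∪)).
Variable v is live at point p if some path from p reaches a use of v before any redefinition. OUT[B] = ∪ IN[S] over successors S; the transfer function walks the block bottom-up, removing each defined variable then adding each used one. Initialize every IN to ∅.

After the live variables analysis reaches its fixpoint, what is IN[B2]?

Fixpoint table:
  B0: | IN={a, b} | OUT={a, b, e, f}
  B1: | IN={a, b, e, f} | OUT={a, b, e, f}
  B2: | IN={b, e, f} | OUT={b, e, f}
  B3: | IN={b, e, f} | OUT={b, e, f}
  B4: | IN={b, e, f} | OUT={b, e, f}
  B5: | IN={b, f} | OUT={}

Merge at B2: OUT[B2] = IN[B3] = {b, e, f}
Applying B2's transfer function to that OUT value gives IN[B2] (row B2 above).

Answer: {b, e, f}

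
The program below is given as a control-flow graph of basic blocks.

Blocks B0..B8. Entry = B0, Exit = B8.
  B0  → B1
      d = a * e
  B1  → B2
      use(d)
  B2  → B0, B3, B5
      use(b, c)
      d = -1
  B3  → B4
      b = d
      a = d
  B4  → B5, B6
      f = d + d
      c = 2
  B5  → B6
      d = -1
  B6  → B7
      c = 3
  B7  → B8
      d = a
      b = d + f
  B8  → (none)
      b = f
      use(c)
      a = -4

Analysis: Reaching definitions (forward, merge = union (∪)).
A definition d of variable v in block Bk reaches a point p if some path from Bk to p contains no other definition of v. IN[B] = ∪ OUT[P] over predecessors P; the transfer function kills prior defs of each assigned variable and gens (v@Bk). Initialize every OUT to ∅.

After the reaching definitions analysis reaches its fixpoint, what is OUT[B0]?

Fixpoint table:
  B0:   IN={d@B2}   OUT={d@B0}
  B1:   IN={d@B0}   OUT={d@B0}
  B2:   IN={d@B0}   OUT={d@B2}
  B3:   IN={d@B2}   OUT={a@B3, b@B3, d@B2}
  B4:   IN={a@B3, b@B3, d@B2}   OUT={a@B3, b@B3, c@B4, d@B2, f@B4}
  B5:   IN={a@B3, b@B3, c@B4, d@B2, f@B4}   OUT={a@B3, b@B3, c@B4, d@B5, f@B4}
  B6:   IN={a@B3, b@B3, c@B4, d@B2, d@B5, f@B4}   OUT={a@B3, b@B3, c@B6, d@B2, d@B5, f@B4}
  B7:   IN={a@B3, b@B3, c@B6, d@B2, d@B5, f@B4}   OUT={a@B3, b@B7, c@B6, d@B7, f@B4}
  B8:   IN={a@B3, b@B7, c@B6, d@B7, f@B4}   OUT={a@B8, b@B8, c@B6, d@B7, f@B4}

Merge at B0 (entry node, so the boundary value {} is joined with the incoming edge(s)): IN[B0] = {} ⊔ OUT[B2] = {d@B2}
Applying B0's transfer function to that IN value gives OUT[B0] (row B0 above).

Answer: {d@B0}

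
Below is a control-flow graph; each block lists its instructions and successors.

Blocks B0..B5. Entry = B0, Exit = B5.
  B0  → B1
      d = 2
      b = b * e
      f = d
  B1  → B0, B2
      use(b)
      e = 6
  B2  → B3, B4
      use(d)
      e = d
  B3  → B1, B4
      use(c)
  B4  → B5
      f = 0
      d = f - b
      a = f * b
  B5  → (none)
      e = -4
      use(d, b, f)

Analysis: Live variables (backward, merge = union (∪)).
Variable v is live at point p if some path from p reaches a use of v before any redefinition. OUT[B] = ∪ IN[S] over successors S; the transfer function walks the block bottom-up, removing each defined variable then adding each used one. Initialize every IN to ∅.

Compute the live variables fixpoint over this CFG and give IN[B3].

Fixpoint table:
  B0:   IN={b, c, e}   OUT={b, c, d}
  B1:   IN={b, c, d}   OUT={b, c, d, e}
  B2:   IN={b, c, d}   OUT={b, c, d}
  B3:   IN={b, c, d}   OUT={b, c, d}
  B4:   IN={b}   OUT={b, d, f}
  B5:   IN={b, d, f}   OUT={}

Merge at B3: OUT[B3] = IN[B1] ⊔ IN[B4] = {b, c, d}
Applying B3's transfer function to that OUT value gives IN[B3] (row B3 above).

Answer: {b, c, d}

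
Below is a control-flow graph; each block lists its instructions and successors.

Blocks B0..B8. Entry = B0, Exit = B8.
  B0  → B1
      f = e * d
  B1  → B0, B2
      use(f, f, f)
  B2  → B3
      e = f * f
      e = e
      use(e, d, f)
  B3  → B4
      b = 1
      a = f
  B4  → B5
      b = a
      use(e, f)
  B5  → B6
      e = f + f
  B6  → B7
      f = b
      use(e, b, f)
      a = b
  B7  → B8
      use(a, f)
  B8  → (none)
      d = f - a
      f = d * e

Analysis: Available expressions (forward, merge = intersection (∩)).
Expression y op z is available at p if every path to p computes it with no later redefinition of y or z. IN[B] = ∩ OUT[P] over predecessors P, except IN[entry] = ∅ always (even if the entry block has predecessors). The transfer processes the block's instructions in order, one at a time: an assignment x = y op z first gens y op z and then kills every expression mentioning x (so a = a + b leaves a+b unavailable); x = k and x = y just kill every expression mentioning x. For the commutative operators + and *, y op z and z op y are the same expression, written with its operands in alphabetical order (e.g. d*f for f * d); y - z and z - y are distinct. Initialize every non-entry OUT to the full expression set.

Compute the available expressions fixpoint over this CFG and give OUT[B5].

Answer: {f*f, f+f}

Derivation:
Per-block solution:
  B0:   IN={}   OUT={d*e}
  B1:   IN={d*e}   OUT={d*e}
  B2:   IN={d*e}   OUT={f*f}
  B3:   IN={f*f}   OUT={f*f}
  B4:   IN={f*f}   OUT={f*f}
  B5:   IN={f*f}   OUT={f*f, f+f}
  B6:   IN={f*f, f+f}   OUT={}
  B7:   IN={}   OUT={}
  B8:   IN={}   OUT={d*e}

Merge at B5: IN[B5] = OUT[B4] = {f*f}
Applying B5's transfer function to that IN value gives OUT[B5] (row B5 above).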